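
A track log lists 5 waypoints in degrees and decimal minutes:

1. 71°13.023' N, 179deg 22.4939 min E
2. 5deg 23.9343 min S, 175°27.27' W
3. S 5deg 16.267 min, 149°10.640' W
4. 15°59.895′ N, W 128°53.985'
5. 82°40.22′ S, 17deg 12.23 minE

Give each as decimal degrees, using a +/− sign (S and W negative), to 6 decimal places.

1. 71.217050, 179.374898
2. -5.398905, -175.454500
3. -5.271117, -149.177333
4. 15.998250, -128.899750
5. -82.670333, 17.203833

Point 1:
  Lat: 13.023′ = 0.217050°; total 71.2170500
  N → positive
  Longitude: 179 + 22.4939/60 = 179.3748983
  E ⇒ keep positive
Point 2:
  φ: 23.9343′ = 0.398905°; total 5.3989050
  hemisphere S, so the sign is −
  λ: 175 + 27.27/60 = 175.4545000
  hemisphere W, so the sign is −
Point 3:
  Latitude: 5 + 16.267/60 = 5.2711167
  hemisphere S, so the sign is −
  λ: 149 + 10.64/60 = 149.1773333
  W ⇒ negate
Point 4:
  Lat: 15 + 59.895/60 = 15.9982500
  N ⇒ keep positive
  λ: 53.985′ = 0.899750°; total 128.8997500
  W ⇒ negate
Point 5:
  Latitude: 82 + 40.22/60 = 82.6703333
  S ⇒ negate
  Lon: 12.23′ = 0.203833°; total 17.2038333
  E ⇒ keep positive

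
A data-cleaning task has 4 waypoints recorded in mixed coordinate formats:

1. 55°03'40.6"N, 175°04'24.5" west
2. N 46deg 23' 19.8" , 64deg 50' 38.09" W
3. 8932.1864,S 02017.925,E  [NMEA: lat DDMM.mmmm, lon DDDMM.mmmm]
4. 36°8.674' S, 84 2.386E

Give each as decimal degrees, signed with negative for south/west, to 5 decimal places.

Point 1:
  φ: 3′ + 40.6″ = 3.67667′; 55 + 3.67667/60 = 55.061278
  N ⇒ keep positive
  Longitude: 175 + 4/60 + 24.5/3600 = 175.073472
  W → negative
Point 2:
  Lat: 23′ + 19.8″ = 23.33000′; 46 + 23.33000/60 = 46.388833
  N ⇒ keep positive
  λ: 50′ + 38.09″ = 50.63483′; 64 + 50.63483/60 = 64.843914
  W → negative
Point 3:
  φ: degrees = first 2 digits = 89, minutes = 32.1864; 89 + 32.1864/60 = 89.536440
  hemisphere S, so the sign is −
  Lon: degrees = first 3 digits = 20, minutes = 17.925; 20 + 17.925/60 = 20.298750
  E ⇒ keep positive
Point 4:
  Latitude: 36 + 8.674/60 = 36.144567
  hemisphere S, so the sign is −
  Longitude: 2.386′ = 0.039767°; total 84.039767
  E ⇒ keep positive

1. 55.06128, -175.07347
2. 46.38883, -64.84391
3. -89.53644, 20.29875
4. -36.14457, 84.03977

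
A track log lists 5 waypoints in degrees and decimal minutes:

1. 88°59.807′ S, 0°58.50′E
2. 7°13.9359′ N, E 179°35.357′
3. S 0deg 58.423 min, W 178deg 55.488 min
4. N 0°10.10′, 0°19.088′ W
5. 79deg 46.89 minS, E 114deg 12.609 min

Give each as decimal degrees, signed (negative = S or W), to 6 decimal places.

1. -88.996783, 0.975000
2. 7.232265, 179.589283
3. -0.973717, -178.924800
4. 0.168333, -0.318133
5. -79.781500, 114.210150

Point 1:
  φ: 59.807′ = 0.996783°; total 88.9967833
  S ⇒ negate
  λ: 58.5′ = 0.975000°; total 0.9750000
  E ⇒ keep positive
Point 2:
  φ: 13.9359′ = 0.232265°; total 7.2322650
  N → positive
  Longitude: 179 + 35.357/60 = 179.5892833
  E ⇒ keep positive
Point 3:
  Latitude: 0 + 58.423/60 = 0.9737167
  hemisphere S, so the sign is −
  Lon: 178 + 55.488/60 = 178.9248000
  W → negative
Point 4:
  Latitude: 10.1′ = 0.168333°; total 0.1683333
  N ⇒ keep positive
  Longitude: 19.088′ = 0.318133°; total 0.3181333
  hemisphere W, so the sign is −
Point 5:
  Lat: 46.89′ = 0.781500°; total 79.7815000
  hemisphere S, so the sign is −
  Longitude: 114 + 12.609/60 = 114.2101500
  E ⇒ keep positive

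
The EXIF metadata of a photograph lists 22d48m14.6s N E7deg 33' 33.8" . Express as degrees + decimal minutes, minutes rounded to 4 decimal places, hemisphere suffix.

22° 48.2433′ N, 7° 33.5633′ E

Latitude: 48 + 14.6/60 = 48.243333′
Longitude: seconds/60 = 0.56333; minutes = 33 + 0.56333 = 33.563333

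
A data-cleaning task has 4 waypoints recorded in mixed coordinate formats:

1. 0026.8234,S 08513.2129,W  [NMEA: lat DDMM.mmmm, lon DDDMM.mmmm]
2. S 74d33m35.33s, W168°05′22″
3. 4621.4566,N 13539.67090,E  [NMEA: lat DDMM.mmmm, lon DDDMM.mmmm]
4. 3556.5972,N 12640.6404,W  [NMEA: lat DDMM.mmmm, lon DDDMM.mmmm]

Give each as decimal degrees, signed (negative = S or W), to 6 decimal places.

Point 1:
  Latitude: split at 2 digits → 00° and 26.8234′; 0 + 26.8234/60 = 0.4470567
  S → negative
  Lon: split at 3 digits → 085° and 13.2129′; 85 + 13.2129/60 = 85.2202150
  hemisphere W, so the sign is −
Point 2:
  Latitude: 33′ + 35.33″ = 33.58883′; 74 + 33.58883/60 = 74.5598139
  hemisphere S, so the sign is −
  λ: 168° + 5/60 + 22/3600 = 168 + 0.083333 + 0.006111 = 168.0894444
  hemisphere W, so the sign is −
Point 3:
  Latitude: degrees = first 2 digits = 46, minutes = 21.4566; 46 + 21.4566/60 = 46.3576100
  N → positive
  λ: split at 3 digits → 135° and 39.6709′; 135 + 39.6709/60 = 135.6611817
  E ⇒ keep positive
Point 4:
  Latitude: split at 2 digits → 35° and 56.5972′; 35 + 56.5972/60 = 35.9432867
  N ⇒ keep positive
  Lon: split at 3 digits → 126° and 40.6404′; 126 + 40.6404/60 = 126.6773400
  W → negative

1. -0.447057, -85.220215
2. -74.559814, -168.089444
3. 46.357610, 135.661182
4. 35.943287, -126.677340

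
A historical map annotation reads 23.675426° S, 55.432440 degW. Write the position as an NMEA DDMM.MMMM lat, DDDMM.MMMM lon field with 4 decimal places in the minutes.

2340.5256,S / 05525.9464,W

Latitude: 23° + 0.675426 × 60 = 23° 40.525560′
Lon: minutes = (55.432440 − 55) × 60 = 25.946400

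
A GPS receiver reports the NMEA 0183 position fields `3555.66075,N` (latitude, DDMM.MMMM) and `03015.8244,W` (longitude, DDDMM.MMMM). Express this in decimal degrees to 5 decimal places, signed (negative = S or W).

35.92768, -30.26374

φ: degrees = first 2 digits = 35, minutes = 55.66075; 35 + 55.66075/60 = 35.927679
N → positive
λ: split at 3 digits → 030° and 15.8244′; 30 + 15.8244/60 = 30.263740
W → negative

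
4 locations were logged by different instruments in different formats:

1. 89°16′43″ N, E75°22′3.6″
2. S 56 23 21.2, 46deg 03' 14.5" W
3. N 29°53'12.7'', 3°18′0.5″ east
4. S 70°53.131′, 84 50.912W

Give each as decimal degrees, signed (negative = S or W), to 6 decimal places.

Point 1:
  Latitude: 89 + 16/60 + 43/3600 = 89.2786111
  N ⇒ keep positive
  Lon: 22′ + 3.6″ = 22.06000′; 75 + 22.06000/60 = 75.3676667
  E ⇒ keep positive
Point 2:
  φ: 56° + 23/60 + 21.2/3600 = 56 + 0.383333 + 0.005889 = 56.3892222
  S → negative
  Lon: 3′ + 14.5″ = 3.24167′; 46 + 3.24167/60 = 46.0540278
  hemisphere W, so the sign is −
Point 3:
  Lat: 29 + 53/60 + 12.7/3600 = 29.8868611
  N → positive
  λ: 18′ + 0.5″ = 18.00833′; 3 + 18.00833/60 = 3.3001389
  E → positive
Point 4:
  Lat: 53.131′ = 0.885517°; total 70.8855167
  S → negative
  Longitude: 84 + 50.912/60 = 84.8485333
  hemisphere W, so the sign is −

1. 89.278611, 75.367667
2. -56.389222, -46.054028
3. 29.886861, 3.300139
4. -70.885517, -84.848533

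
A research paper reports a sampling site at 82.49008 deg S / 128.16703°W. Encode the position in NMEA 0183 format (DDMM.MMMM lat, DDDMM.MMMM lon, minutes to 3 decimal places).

8229.405,S / 12810.022,W

φ: minutes = (82.490080 − 82) × 60 = 29.40480
Lon: minutes = (128.167030 − 128) × 60 = 10.02180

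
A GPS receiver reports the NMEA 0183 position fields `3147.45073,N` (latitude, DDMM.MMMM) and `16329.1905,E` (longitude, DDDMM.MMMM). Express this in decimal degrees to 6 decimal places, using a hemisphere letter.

31.790846° N, 163.486508° E

φ: degrees = first 2 digits = 31, minutes = 47.45073; 31 + 47.45073/60 = 31.7908455
Longitude: split at 3 digits → 163° and 29.1905′; 163 + 29.1905/60 = 163.4865083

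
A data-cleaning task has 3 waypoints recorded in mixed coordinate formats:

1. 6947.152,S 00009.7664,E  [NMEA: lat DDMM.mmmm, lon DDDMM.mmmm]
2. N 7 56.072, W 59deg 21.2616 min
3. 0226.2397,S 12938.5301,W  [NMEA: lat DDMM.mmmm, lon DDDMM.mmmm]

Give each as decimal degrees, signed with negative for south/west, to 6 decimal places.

1. -69.785867, 0.162773
2. 7.934533, -59.354360
3. -2.437328, -129.642168

Point 1:
  Latitude: degrees = first 2 digits = 69, minutes = 47.152; 69 + 47.152/60 = 69.7858667
  S ⇒ negate
  Lon: split at 3 digits → 000° and 9.7664′; 0 + 9.7664/60 = 0.1627733
  E → positive
Point 2:
  φ: 7 + 56.072/60 = 7.9345333
  N → positive
  λ: 21.2616′ = 0.354360°; total 59.3543600
  W → negative
Point 3:
  Lat: degrees = first 2 digits = 2, minutes = 26.2397; 2 + 26.2397/60 = 2.4373283
  hemisphere S, so the sign is −
  Longitude: degrees = first 3 digits = 129, minutes = 38.5301; 129 + 38.5301/60 = 129.6421683
  hemisphere W, so the sign is −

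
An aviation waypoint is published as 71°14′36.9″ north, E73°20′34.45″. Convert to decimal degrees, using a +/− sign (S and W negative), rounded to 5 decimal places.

71.24358, 73.34290

φ: 14′ + 36.9″ = 14.61500′; 71 + 14.61500/60 = 71.243583
N ⇒ keep positive
Longitude: 73° + 20/60 + 34.45/3600 = 73 + 0.333333 + 0.009569 = 73.342903
E → positive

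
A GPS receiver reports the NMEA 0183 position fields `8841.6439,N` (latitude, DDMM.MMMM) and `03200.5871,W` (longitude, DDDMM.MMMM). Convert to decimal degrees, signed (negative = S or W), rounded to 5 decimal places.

88.69407, -32.00979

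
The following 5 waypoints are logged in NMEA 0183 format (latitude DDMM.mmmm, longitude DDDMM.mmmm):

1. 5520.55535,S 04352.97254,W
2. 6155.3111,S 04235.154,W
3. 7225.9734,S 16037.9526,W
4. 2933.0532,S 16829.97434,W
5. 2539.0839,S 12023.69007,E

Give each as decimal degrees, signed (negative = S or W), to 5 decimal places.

1. -55.34259, -43.88288
2. -61.92185, -42.58590
3. -72.43289, -160.63254
4. -29.55089, -168.49957
5. -25.65140, 120.39483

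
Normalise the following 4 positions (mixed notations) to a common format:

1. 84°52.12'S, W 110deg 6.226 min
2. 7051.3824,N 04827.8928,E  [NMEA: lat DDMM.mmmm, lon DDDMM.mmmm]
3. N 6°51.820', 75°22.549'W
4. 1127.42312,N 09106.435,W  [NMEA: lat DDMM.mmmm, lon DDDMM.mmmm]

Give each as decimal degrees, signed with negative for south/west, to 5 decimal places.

1. -84.86867, -110.10377
2. 70.85637, 48.46488
3. 6.86367, -75.37582
4. 11.45705, -91.10725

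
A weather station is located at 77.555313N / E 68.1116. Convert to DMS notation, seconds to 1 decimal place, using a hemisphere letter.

77°33′19.1″ N, 68°06′41.8″ E

Lat: 0.555313° → 33.31878′; 0.31878 × 60 = 19.127″
λ: whole degrees 68; 6.69600′ → 6′ and 41.760″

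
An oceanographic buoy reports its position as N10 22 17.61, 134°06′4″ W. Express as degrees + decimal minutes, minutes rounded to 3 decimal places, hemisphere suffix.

10° 22.294′ N, 134° 6.067′ W

φ: seconds/60 = 0.29350; minutes = 22 + 0.29350 = 22.29350
Lon: seconds/60 = 0.06667; minutes = 6 + 0.06667 = 6.06667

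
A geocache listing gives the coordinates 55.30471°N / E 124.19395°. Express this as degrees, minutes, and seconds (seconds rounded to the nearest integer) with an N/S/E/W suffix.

Lat: whole degrees 55; 18.28260′ → 18′ and 16.96″
λ: whole degrees 124; 11.63700′ → 11′ and 38.22″

55°18′17″ N, 124°11′38″ E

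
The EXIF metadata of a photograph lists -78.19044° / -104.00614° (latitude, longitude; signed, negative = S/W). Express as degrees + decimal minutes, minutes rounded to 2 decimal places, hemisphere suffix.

Latitude is negative → S; |value| = 78.190440
φ: fractional part 0.190440 → 11.4264 minutes
Longitude is negative → W; |value| = 104.006140
Longitude: minutes = (104.006140 − 104) × 60 = 0.3684

78° 11.43′ S, 104° 0.37′ W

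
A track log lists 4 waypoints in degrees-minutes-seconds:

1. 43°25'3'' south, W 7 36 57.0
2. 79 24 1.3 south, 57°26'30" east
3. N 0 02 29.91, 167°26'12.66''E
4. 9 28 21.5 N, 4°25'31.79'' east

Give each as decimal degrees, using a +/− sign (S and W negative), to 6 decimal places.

Point 1:
  φ: 43° + 25/60 + 3/3600 = 43 + 0.416667 + 0.000833 = 43.4175000
  S ⇒ negate
  Lon: 7 + 36/60 + 57/3600 = 7.6158333
  hemisphere W, so the sign is −
Point 2:
  φ: 79 + 24/60 + 1.3/3600 = 79.4003611
  S → negative
  Lon: 26′ + 30″ = 26.50000′; 57 + 26.50000/60 = 57.4416667
  E ⇒ keep positive
Point 3:
  Lat: 2′ + 29.91″ = 2.49850′; 0 + 2.49850/60 = 0.0416417
  N → positive
  λ: 167 + 26/60 + 12.66/3600 = 167.4368500
  E ⇒ keep positive
Point 4:
  φ: 9 + 28/60 + 21.5/3600 = 9.4726389
  N → positive
  λ: 4° + 25/60 + 31.79/3600 = 4 + 0.416667 + 0.008831 = 4.4254972
  E ⇒ keep positive

1. -43.417500, -7.615833
2. -79.400361, 57.441667
3. 0.041642, 167.436850
4. 9.472639, 4.425497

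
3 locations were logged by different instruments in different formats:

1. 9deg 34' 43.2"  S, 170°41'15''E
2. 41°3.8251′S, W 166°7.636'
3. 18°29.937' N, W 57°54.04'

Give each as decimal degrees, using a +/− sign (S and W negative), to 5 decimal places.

1. -9.57867, 170.68750
2. -41.06375, -166.12727
3. 18.49895, -57.90067

Point 1:
  Lat: 9 + 34/60 + 43.2/3600 = 9.578667
  S → negative
  Longitude: 170 + 41/60 + 15/3600 = 170.687500
  E ⇒ keep positive
Point 2:
  Lat: 3.8251′ = 0.063752°; total 41.063752
  S ⇒ negate
  λ: 7.636′ = 0.127267°; total 166.127267
  W → negative
Point 3:
  φ: 18 + 29.937/60 = 18.498950
  N ⇒ keep positive
  λ: 57 + 54.04/60 = 57.900667
  hemisphere W, so the sign is −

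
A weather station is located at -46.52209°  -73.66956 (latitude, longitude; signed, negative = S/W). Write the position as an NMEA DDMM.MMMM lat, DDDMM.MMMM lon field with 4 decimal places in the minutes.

4631.3254,S / 07340.1736,W

Latitude is negative → S; |value| = 46.522090
Latitude: fractional part 0.522090 → 31.325400 minutes
Longitude is negative → W; |value| = 73.669560
λ: minutes = (73.669560 − 73) × 60 = 40.173600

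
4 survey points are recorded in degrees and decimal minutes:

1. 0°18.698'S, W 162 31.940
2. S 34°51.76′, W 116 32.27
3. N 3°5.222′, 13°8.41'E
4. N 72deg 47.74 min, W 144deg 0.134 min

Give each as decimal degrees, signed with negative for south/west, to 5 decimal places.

Point 1:
  Latitude: 18.698′ = 0.311633°; total 0.311633
  S → negative
  Longitude: 162 + 31.94/60 = 162.532333
  W → negative
Point 2:
  Latitude: 34 + 51.76/60 = 34.862667
  hemisphere S, so the sign is −
  Lon: 116 + 32.27/60 = 116.537833
  W → negative
Point 3:
  Latitude: 3 + 5.222/60 = 3.087033
  N ⇒ keep positive
  Lon: 8.41′ = 0.140167°; total 13.140167
  E ⇒ keep positive
Point 4:
  φ: 47.74′ = 0.795667°; total 72.795667
  N ⇒ keep positive
  λ: 144 + 0.134/60 = 144.002233
  W → negative

1. -0.31163, -162.53233
2. -34.86267, -116.53783
3. 3.08703, 13.14017
4. 72.79567, -144.00223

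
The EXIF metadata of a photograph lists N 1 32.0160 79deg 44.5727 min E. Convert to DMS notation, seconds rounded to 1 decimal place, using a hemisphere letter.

1°32′1.0″ N, 79°44′34.4″ E

Latitude: fractional minutes 0.01600 × 60 = 0.960″
Lon: 44.57270′ → 44′ and 0.57270 × 60 = 34.362″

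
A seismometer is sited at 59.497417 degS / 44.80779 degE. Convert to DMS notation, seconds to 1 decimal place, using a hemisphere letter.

59°29′50.7″ S, 44°48′28.0″ E

φ: 0.497417° → 29.84502′; 0.84502 × 60 = 50.701″
λ: 0.807790 × 60 = 48.46740′ → 48′, remainder × 60 = 28.044″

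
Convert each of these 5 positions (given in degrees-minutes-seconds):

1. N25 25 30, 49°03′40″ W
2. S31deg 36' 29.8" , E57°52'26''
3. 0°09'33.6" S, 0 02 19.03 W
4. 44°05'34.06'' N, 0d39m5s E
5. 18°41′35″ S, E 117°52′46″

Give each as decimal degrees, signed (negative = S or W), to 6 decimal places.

Point 1:
  Lat: 25 + 25/60 + 30/3600 = 25.4250000
  N ⇒ keep positive
  Longitude: 49 + 3/60 + 40/3600 = 49.0611111
  W → negative
Point 2:
  φ: 31 + 36/60 + 29.8/3600 = 31.6082778
  S → negative
  Longitude: 57 + 52/60 + 26/3600 = 57.8738889
  E → positive
Point 3:
  Latitude: 9′ + 33.6″ = 9.56000′; 0 + 9.56000/60 = 0.1593333
  hemisphere S, so the sign is −
  Longitude: 0 + 2/60 + 19.03/3600 = 0.0386194
  hemisphere W, so the sign is −
Point 4:
  Latitude: 5′ + 34.06″ = 5.56767′; 44 + 5.56767/60 = 44.0927944
  N ⇒ keep positive
  Longitude: 0 + 39/60 + 5/3600 = 0.6513889
  E ⇒ keep positive
Point 5:
  Lat: 18 + 41/60 + 35/3600 = 18.6930556
  hemisphere S, so the sign is −
  λ: 117 + 52/60 + 46/3600 = 117.8794444
  E → positive

1. 25.425000, -49.061111
2. -31.608278, 57.873889
3. -0.159333, -0.038619
4. 44.092794, 0.651389
5. -18.693056, 117.879444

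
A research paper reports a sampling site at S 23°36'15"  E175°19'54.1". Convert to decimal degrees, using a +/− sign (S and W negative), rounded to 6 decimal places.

-23.604167, 175.331694

Latitude: 23° + 36/60 + 15/3600 = 23 + 0.600000 + 0.004167 = 23.6041667
S → negative
Lon: 175 + 19/60 + 54.1/3600 = 175.3316944
E → positive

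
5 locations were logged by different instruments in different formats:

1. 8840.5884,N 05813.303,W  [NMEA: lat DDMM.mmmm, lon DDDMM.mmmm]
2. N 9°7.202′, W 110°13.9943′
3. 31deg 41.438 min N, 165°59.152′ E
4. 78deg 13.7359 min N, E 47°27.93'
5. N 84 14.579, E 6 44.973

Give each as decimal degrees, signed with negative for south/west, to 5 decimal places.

Point 1:
  φ: split at 2 digits → 88° and 40.5884′; 88 + 40.5884/60 = 88.676473
  N → positive
  Longitude: split at 3 digits → 058° and 13.303′; 58 + 13.303/60 = 58.221717
  W → negative
Point 2:
  Latitude: 9 + 7.202/60 = 9.120033
  N ⇒ keep positive
  Lon: 110 + 13.9943/60 = 110.233238
  W ⇒ negate
Point 3:
  Latitude: 41.438′ = 0.690633°; total 31.690633
  N → positive
  Longitude: 59.152′ = 0.985867°; total 165.985867
  E → positive
Point 4:
  Lat: 78 + 13.7359/60 = 78.228932
  N → positive
  Longitude: 47 + 27.93/60 = 47.465500
  E → positive
Point 5:
  Lat: 84 + 14.579/60 = 84.242983
  N ⇒ keep positive
  Lon: 6 + 44.973/60 = 6.749550
  E → positive

1. 88.67647, -58.22172
2. 9.12003, -110.23324
3. 31.69063, 165.98587
4. 78.22893, 47.46550
5. 84.24298, 6.74955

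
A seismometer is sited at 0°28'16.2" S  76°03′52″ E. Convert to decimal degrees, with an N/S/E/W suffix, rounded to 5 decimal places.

0.47117° S, 76.06444° E

Lat: 0° + 28/60 + 16.2/3600 = 0 + 0.466667 + 0.004500 = 0.471167
λ: 3′ + 52″ = 3.86667′; 76 + 3.86667/60 = 76.064444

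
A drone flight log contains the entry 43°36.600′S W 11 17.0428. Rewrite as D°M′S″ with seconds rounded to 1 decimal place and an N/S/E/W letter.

Latitude: fractional minutes 0.60000 × 60 = 36.000″
Lon: fractional minutes 0.04280 × 60 = 2.568″

43°36′36.0″ S, 11°17′2.6″ W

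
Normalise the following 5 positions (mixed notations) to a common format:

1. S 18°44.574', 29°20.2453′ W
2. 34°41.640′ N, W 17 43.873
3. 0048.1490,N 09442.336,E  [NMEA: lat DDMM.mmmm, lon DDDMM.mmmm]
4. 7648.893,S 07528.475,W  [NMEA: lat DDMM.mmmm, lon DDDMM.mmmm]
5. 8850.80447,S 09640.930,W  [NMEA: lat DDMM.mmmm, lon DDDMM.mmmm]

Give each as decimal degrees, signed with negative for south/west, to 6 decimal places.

1. -18.742900, -29.337422
2. 34.694000, -17.731217
3. 0.802483, 94.705600
4. -76.814883, -75.474583
5. -88.846741, -96.682167

Point 1:
  φ: 44.574′ = 0.742900°; total 18.7429000
  hemisphere S, so the sign is −
  λ: 20.2453′ = 0.337422°; total 29.3374217
  W ⇒ negate
Point 2:
  Lat: 41.64′ = 0.694000°; total 34.6940000
  N ⇒ keep positive
  Lon: 43.873′ = 0.731217°; total 17.7312167
  W ⇒ negate
Point 3:
  Lat: split at 2 digits → 00° and 48.149′; 0 + 48.149/60 = 0.8024833
  N ⇒ keep positive
  Lon: degrees = first 3 digits = 94, minutes = 42.336; 94 + 42.336/60 = 94.7056000
  E → positive
Point 4:
  Latitude: degrees = first 2 digits = 76, minutes = 48.893; 76 + 48.893/60 = 76.8148833
  hemisphere S, so the sign is −
  λ: split at 3 digits → 075° and 28.475′; 75 + 28.475/60 = 75.4745833
  W → negative
Point 5:
  Lat: degrees = first 2 digits = 88, minutes = 50.80447; 88 + 50.80447/60 = 88.8467412
  S ⇒ negate
  Longitude: split at 3 digits → 096° and 40.93′; 96 + 40.93/60 = 96.6821667
  hemisphere W, so the sign is −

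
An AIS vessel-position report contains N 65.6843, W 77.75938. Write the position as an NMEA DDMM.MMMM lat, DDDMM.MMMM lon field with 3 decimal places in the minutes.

6541.058,N / 07745.563,W

φ: fractional part 0.684300 → 41.05800 minutes
Longitude: fractional part 0.759380 → 45.56280 minutes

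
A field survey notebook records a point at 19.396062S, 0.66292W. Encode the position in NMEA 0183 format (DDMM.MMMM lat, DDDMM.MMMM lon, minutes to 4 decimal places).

Latitude: fractional part 0.396062 → 23.763720 minutes
Longitude: fractional part 0.662920 → 39.775200 minutes

1923.7637,S / 00039.7752,W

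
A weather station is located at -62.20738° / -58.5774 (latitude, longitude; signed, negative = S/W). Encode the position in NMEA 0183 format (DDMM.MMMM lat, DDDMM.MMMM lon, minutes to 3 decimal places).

Latitude is negative → S; |value| = 62.207380
Lat: fractional part 0.207380 → 12.44280 minutes
Longitude is negative → W; |value| = 58.577400
Longitude: 58° + 0.577400 × 60 = 58° 34.64400′

6212.443,S / 05834.644,W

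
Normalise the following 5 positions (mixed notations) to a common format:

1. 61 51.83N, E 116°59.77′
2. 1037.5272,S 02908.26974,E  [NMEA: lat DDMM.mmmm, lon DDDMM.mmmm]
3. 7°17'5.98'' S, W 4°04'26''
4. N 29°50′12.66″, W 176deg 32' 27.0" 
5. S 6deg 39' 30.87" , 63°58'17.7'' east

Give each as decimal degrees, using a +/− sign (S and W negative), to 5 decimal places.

1. 61.86383, 116.99617
2. -10.62545, 29.13783
3. -7.28499, -4.07389
4. 29.83685, -176.54083
5. -6.65858, 63.97158

Point 1:
  Lat: 51.83′ = 0.863833°; total 61.863833
  N → positive
  λ: 59.77′ = 0.996167°; total 116.996167
  E ⇒ keep positive
Point 2:
  Lat: split at 2 digits → 10° and 37.5272′; 10 + 37.5272/60 = 10.625453
  S → negative
  λ: degrees = first 3 digits = 29, minutes = 8.26974; 29 + 8.26974/60 = 29.137829
  E ⇒ keep positive
Point 3:
  Lat: 7 + 17/60 + 5.98/3600 = 7.284994
  S ⇒ negate
  Longitude: 4° + 4/60 + 26/3600 = 4 + 0.066667 + 0.007222 = 4.073889
  W ⇒ negate
Point 4:
  φ: 50′ + 12.66″ = 50.21100′; 29 + 50.21100/60 = 29.836850
  N → positive
  Longitude: 176° + 32/60 + 27/3600 = 176 + 0.533333 + 0.007500 = 176.540833
  W ⇒ negate
Point 5:
  Latitude: 39′ + 30.87″ = 39.51450′; 6 + 39.51450/60 = 6.658575
  S ⇒ negate
  Longitude: 63 + 58/60 + 17.7/3600 = 63.971583
  E ⇒ keep positive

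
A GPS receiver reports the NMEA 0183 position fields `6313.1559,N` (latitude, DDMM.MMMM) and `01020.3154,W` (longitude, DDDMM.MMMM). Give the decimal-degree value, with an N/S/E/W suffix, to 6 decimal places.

Lat: split at 2 digits → 63° and 13.1559′; 63 + 13.1559/60 = 63.2192650
Lon: degrees = first 3 digits = 10, minutes = 20.3154; 10 + 20.3154/60 = 10.3385900

63.219265° N, 10.338590° W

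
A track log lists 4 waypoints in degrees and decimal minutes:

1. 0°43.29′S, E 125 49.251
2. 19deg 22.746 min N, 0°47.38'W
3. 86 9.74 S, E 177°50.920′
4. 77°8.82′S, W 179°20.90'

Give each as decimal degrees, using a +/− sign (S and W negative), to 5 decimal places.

1. -0.72150, 125.82085
2. 19.37910, -0.78967
3. -86.16233, 177.84867
4. -77.14700, -179.34833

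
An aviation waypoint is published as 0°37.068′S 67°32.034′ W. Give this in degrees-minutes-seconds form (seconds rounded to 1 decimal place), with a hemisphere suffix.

0°37′4.1″ S, 67°32′2.0″ W

φ: 37.06800′ → 37′ and 0.06800 × 60 = 4.080″
Longitude: 32.03400′ → 32′ and 0.03400 × 60 = 2.040″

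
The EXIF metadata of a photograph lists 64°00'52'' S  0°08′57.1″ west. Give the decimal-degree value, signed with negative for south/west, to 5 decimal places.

Latitude: 64° + 0/60 + 52/3600 = 64 + 0.000000 + 0.014444 = 64.014444
hemisphere S, so the sign is −
Lon: 0° + 8/60 + 57.1/3600 = 0 + 0.133333 + 0.015861 = 0.149194
hemisphere W, so the sign is −

-64.01444, -0.14919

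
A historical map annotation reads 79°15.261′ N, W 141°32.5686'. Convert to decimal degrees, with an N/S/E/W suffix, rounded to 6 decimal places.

Lat: 79 + 15.261/60 = 79.2543500
Lon: 141 + 32.5686/60 = 141.5428100

79.254350° N, 141.542810° W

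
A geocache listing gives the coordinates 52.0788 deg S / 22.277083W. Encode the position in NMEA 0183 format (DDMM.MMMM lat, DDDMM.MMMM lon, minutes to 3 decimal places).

5204.728,S / 02216.625,W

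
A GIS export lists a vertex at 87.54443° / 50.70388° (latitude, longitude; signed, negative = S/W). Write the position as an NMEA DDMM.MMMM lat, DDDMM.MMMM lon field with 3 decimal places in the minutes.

φ: 87° + 0.544430 × 60 = 87° 32.66580′
λ: fractional part 0.703880 → 42.23280 minutes

8732.666,N / 05042.233,E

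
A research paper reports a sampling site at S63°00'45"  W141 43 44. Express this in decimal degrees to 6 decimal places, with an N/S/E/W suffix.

φ: 0′ + 45″ = 0.75000′; 63 + 0.75000/60 = 63.0125000
Lon: 141 + 43/60 + 44/3600 = 141.7288889

63.012500° S, 141.728889° W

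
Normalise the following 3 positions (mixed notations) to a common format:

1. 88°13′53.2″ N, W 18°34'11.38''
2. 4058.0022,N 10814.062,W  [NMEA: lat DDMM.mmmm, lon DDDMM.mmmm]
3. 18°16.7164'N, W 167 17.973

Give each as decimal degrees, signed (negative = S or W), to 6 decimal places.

1. 88.231444, -18.569828
2. 40.966703, -108.234367
3. 18.278607, -167.299550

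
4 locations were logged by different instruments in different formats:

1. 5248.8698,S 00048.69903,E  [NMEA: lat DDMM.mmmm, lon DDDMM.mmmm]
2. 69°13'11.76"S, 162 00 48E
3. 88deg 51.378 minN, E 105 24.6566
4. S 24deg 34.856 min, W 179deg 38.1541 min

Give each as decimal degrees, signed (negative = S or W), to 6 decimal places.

Point 1:
  Lat: degrees = first 2 digits = 52, minutes = 48.8698; 52 + 48.8698/60 = 52.8144967
  S ⇒ negate
  λ: degrees = first 3 digits = 0, minutes = 48.69903; 0 + 48.69903/60 = 0.8116505
  E → positive
Point 2:
  Lat: 13′ + 11.76″ = 13.19600′; 69 + 13.19600/60 = 69.2199333
  S → negative
  Longitude: 0′ + 48″ = 0.80000′; 162 + 0.80000/60 = 162.0133333
  E → positive
Point 3:
  Lat: 88 + 51.378/60 = 88.8563000
  N → positive
  Lon: 24.6566′ = 0.410943°; total 105.4109433
  E → positive
Point 4:
  Latitude: 34.856′ = 0.580933°; total 24.5809333
  S → negative
  λ: 179 + 38.1541/60 = 179.6359017
  W → negative

1. -52.814497, 0.811651
2. -69.219933, 162.013333
3. 88.856300, 105.410943
4. -24.580933, -179.635902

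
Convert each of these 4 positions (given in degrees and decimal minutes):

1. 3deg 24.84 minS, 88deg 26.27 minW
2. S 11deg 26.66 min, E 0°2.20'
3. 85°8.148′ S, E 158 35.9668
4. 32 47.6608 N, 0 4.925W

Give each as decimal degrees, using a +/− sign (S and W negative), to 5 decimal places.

1. -3.41400, -88.43783
2. -11.44433, 0.03667
3. -85.13580, 158.59945
4. 32.79435, -0.08208

Point 1:
  Latitude: 3 + 24.84/60 = 3.414000
  S → negative
  λ: 88 + 26.27/60 = 88.437833
  W ⇒ negate
Point 2:
  φ: 11 + 26.66/60 = 11.444333
  hemisphere S, so the sign is −
  Lon: 0 + 2.2/60 = 0.036667
  E → positive
Point 3:
  Latitude: 8.148′ = 0.135800°; total 85.135800
  S ⇒ negate
  Lon: 158 + 35.9668/60 = 158.599447
  E ⇒ keep positive
Point 4:
  Latitude: 32 + 47.6608/60 = 32.794347
  N → positive
  Lon: 0 + 4.925/60 = 0.082083
  W ⇒ negate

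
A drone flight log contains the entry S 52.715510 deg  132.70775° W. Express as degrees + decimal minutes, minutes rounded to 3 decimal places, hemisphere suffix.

52° 42.931′ S, 132° 42.465′ W

φ: minutes = (52.715510 − 52) × 60 = 42.93060
Longitude: 132° + 0.707750 × 60 = 132° 42.46500′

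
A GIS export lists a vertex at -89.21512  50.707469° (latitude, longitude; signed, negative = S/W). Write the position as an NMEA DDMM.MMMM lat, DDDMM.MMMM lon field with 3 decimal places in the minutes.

Latitude is negative → S; |value| = 89.215120
Latitude: 89° + 0.215120 × 60 = 89° 12.90720′
Lon: fractional part 0.707469 → 42.44814 minutes

8912.907,S / 05042.448,E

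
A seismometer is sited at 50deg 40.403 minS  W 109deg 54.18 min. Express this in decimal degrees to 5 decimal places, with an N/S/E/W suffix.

50.67338° S, 109.90300° W

Latitude: 50 + 40.403/60 = 50.673383
Longitude: 109 + 54.18/60 = 109.903000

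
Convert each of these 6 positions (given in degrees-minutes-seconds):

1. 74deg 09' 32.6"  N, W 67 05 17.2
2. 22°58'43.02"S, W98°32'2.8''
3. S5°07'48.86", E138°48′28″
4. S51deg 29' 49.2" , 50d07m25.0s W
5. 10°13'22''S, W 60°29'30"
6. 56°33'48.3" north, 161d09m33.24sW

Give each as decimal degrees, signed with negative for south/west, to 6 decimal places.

1. 74.159056, -67.088111
2. -22.978617, -98.534111
3. -5.130239, 138.807778
4. -51.497000, -50.123611
5. -10.222778, -60.491667
6. 56.563417, -161.159233

Point 1:
  Latitude: 74° + 9/60 + 32.6/3600 = 74 + 0.150000 + 0.009056 = 74.1590556
  N → positive
  λ: 5′ + 17.2″ = 5.28667′; 67 + 5.28667/60 = 67.0881111
  hemisphere W, so the sign is −
Point 2:
  Latitude: 22° + 58/60 + 43.02/3600 = 22 + 0.966667 + 0.011950 = 22.9786167
  hemisphere S, so the sign is −
  Longitude: 32′ + 2.8″ = 32.04667′; 98 + 32.04667/60 = 98.5341111
  W → negative
Point 3:
  Lat: 5° + 7/60 + 48.86/3600 = 5 + 0.116667 + 0.013572 = 5.1302389
  S → negative
  λ: 138° + 48/60 + 28/3600 = 138 + 0.800000 + 0.007778 = 138.8077778
  E ⇒ keep positive
Point 4:
  Lat: 51 + 29/60 + 49.2/3600 = 51.4970000
  S → negative
  λ: 50 + 7/60 + 25/3600 = 50.1236111
  W → negative
Point 5:
  Latitude: 10 + 13/60 + 22/3600 = 10.2227778
  S ⇒ negate
  Lon: 60° + 29/60 + 30/3600 = 60 + 0.483333 + 0.008333 = 60.4916667
  W ⇒ negate
Point 6:
  Lat: 33′ + 48.3″ = 33.80500′; 56 + 33.80500/60 = 56.5634167
  N → positive
  Longitude: 9′ + 33.24″ = 9.55400′; 161 + 9.55400/60 = 161.1592333
  hemisphere W, so the sign is −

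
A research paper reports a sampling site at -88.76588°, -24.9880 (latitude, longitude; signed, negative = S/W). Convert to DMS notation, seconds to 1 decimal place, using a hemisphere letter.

Latitude is negative → S; |value| = 88.765880
Lat: whole degrees 88; 45.95280′ → 45′ and 57.168″
Longitude is negative → W; |value| = 24.988000
λ: 0.988000° → 59.28000′; 0.28000 × 60 = 16.800″

88°45′57.2″ S, 24°59′16.8″ W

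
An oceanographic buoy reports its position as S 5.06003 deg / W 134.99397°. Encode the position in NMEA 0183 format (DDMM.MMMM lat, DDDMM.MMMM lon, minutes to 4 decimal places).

φ: minutes = (5.060030 − 5) × 60 = 3.601800
λ: minutes = (134.993970 − 134) × 60 = 59.638200

0503.6018,S / 13459.6382,W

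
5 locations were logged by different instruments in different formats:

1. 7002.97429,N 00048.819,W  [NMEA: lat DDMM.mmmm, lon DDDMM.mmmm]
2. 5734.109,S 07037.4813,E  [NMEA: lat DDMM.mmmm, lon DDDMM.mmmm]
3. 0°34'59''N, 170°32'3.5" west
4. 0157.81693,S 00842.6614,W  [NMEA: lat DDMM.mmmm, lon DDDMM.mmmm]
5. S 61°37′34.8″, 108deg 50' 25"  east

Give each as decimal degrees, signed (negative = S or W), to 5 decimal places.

1. 70.04957, -0.81365
2. -57.56848, 70.62469
3. 0.58306, -170.53431
4. -1.96362, -8.71102
5. -61.62633, 108.84028

Point 1:
  Latitude: degrees = first 2 digits = 70, minutes = 2.97429; 70 + 2.97429/60 = 70.049572
  N ⇒ keep positive
  λ: split at 3 digits → 000° and 48.819′; 0 + 48.819/60 = 0.813650
  hemisphere W, so the sign is −
Point 2:
  Latitude: degrees = first 2 digits = 57, minutes = 34.109; 57 + 34.109/60 = 57.568483
  hemisphere S, so the sign is −
  λ: degrees = first 3 digits = 70, minutes = 37.4813; 70 + 37.4813/60 = 70.624688
  E → positive
Point 3:
  Lat: 0° + 34/60 + 59/3600 = 0 + 0.566667 + 0.016389 = 0.583056
  N ⇒ keep positive
  λ: 32′ + 3.5″ = 32.05833′; 170 + 32.05833/60 = 170.534306
  hemisphere W, so the sign is −
Point 4:
  Latitude: split at 2 digits → 01° and 57.81693′; 1 + 57.81693/60 = 1.963616
  S → negative
  Longitude: degrees = first 3 digits = 8, minutes = 42.6614; 8 + 42.6614/60 = 8.711023
  hemisphere W, so the sign is −
Point 5:
  Latitude: 61° + 37/60 + 34.8/3600 = 61 + 0.616667 + 0.009667 = 61.626333
  hemisphere S, so the sign is −
  λ: 50′ + 25″ = 50.41667′; 108 + 50.41667/60 = 108.840278
  E → positive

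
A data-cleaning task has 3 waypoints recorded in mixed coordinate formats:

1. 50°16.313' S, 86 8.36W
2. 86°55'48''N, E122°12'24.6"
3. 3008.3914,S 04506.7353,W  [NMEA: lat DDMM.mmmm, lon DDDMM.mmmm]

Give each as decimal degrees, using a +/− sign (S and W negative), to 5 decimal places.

1. -50.27188, -86.13933
2. 86.93000, 122.20683
3. -30.13986, -45.11226

Point 1:
  Latitude: 50 + 16.313/60 = 50.271883
  S ⇒ negate
  Longitude: 8.36′ = 0.139333°; total 86.139333
  W → negative
Point 2:
  φ: 86° + 55/60 + 48/3600 = 86 + 0.916667 + 0.013333 = 86.930000
  N ⇒ keep positive
  λ: 122° + 12/60 + 24.6/3600 = 122 + 0.200000 + 0.006833 = 122.206833
  E → positive
Point 3:
  Lat: split at 2 digits → 30° and 8.3914′; 30 + 8.3914/60 = 30.139857
  hemisphere S, so the sign is −
  Lon: split at 3 digits → 045° and 6.7353′; 45 + 6.7353/60 = 45.112255
  W ⇒ negate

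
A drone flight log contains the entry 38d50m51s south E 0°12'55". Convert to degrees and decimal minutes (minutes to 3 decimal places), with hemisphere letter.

Latitude: seconds/60 = 0.85000; minutes = 50 + 0.85000 = 50.85000
Longitude: 12 + 55/60 = 12.91667′

38° 50.850′ S, 0° 12.917′ E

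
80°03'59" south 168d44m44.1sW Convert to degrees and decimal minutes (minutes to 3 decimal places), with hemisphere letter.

Lat: 3 + 59/60 = 3.98333′
Lon: seconds/60 = 0.73500; minutes = 44 + 0.73500 = 44.73500

80° 3.983′ S, 168° 44.735′ W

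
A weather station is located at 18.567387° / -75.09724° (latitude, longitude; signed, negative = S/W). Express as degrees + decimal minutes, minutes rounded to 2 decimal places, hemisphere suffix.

18° 34.04′ N, 75° 5.83′ W

Lat: fractional part 0.567387 → 34.0432 minutes
Longitude is negative → W; |value| = 75.097240
λ: 75° + 0.097240 × 60 = 75° 5.8344′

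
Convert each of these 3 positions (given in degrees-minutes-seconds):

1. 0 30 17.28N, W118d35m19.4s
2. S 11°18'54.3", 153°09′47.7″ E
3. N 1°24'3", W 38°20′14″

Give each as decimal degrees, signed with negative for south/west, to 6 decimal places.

1. 0.504800, -118.588722
2. -11.315083, 153.163250
3. 1.400833, -38.337222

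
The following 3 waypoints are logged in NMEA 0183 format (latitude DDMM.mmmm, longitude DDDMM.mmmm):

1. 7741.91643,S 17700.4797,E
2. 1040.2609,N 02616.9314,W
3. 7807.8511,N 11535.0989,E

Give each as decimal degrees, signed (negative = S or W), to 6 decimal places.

Point 1:
  Latitude: split at 2 digits → 77° and 41.91643′; 77 + 41.91643/60 = 77.6986072
  S → negative
  λ: split at 3 digits → 177° and 0.4797′; 177 + 0.4797/60 = 177.0079950
  E → positive
Point 2:
  φ: degrees = first 2 digits = 10, minutes = 40.2609; 10 + 40.2609/60 = 10.6710150
  N ⇒ keep positive
  Lon: split at 3 digits → 026° and 16.9314′; 26 + 16.9314/60 = 26.2821900
  W ⇒ negate
Point 3:
  φ: degrees = first 2 digits = 78, minutes = 7.8511; 78 + 7.8511/60 = 78.1308517
  N ⇒ keep positive
  Longitude: degrees = first 3 digits = 115, minutes = 35.0989; 115 + 35.0989/60 = 115.5849817
  E ⇒ keep positive

1. -77.698607, 177.007995
2. 10.671015, -26.282190
3. 78.130852, 115.584982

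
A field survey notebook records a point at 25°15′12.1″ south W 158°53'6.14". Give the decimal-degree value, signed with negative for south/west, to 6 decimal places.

φ: 15′ + 12.1″ = 15.20167′; 25 + 15.20167/60 = 25.2533611
S → negative
Longitude: 53′ + 6.14″ = 53.10233′; 158 + 53.10233/60 = 158.8850389
W → negative

-25.253361, -158.885039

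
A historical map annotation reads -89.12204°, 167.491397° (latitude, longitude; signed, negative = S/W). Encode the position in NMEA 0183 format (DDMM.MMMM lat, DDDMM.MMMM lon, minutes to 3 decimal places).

8907.322,S / 16729.484,E

Latitude is negative → S; |value| = 89.122040
Latitude: fractional part 0.122040 → 7.32240 minutes
λ: minutes = (167.491397 − 167) × 60 = 29.48382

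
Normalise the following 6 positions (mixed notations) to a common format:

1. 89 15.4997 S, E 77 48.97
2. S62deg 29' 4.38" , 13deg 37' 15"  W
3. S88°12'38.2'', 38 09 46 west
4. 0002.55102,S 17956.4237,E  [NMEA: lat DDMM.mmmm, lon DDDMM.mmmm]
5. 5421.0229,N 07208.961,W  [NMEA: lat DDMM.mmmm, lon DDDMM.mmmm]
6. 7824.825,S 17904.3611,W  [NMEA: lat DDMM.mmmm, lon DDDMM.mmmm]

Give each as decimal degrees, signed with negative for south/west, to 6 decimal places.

1. -89.258328, 77.816167
2. -62.484550, -13.620833
3. -88.210611, -38.162778
4. -0.042517, 179.940395
5. 54.350382, -72.149350
6. -78.413750, -179.072685

Point 1:
  φ: 89 + 15.4997/60 = 89.2583283
  hemisphere S, so the sign is −
  Lon: 48.97′ = 0.816167°; total 77.8161667
  E ⇒ keep positive
Point 2:
  Latitude: 62 + 29/60 + 4.38/3600 = 62.4845500
  hemisphere S, so the sign is −
  Lon: 37′ + 15″ = 37.25000′; 13 + 37.25000/60 = 13.6208333
  W ⇒ negate
Point 3:
  φ: 88 + 12/60 + 38.2/3600 = 88.2106111
  S → negative
  Longitude: 38° + 9/60 + 46/3600 = 38 + 0.150000 + 0.012778 = 38.1627778
  W → negative
Point 4:
  Lat: degrees = first 2 digits = 0, minutes = 2.55102; 0 + 2.55102/60 = 0.0425170
  S → negative
  Longitude: degrees = first 3 digits = 179, minutes = 56.4237; 179 + 56.4237/60 = 179.9403950
  E ⇒ keep positive
Point 5:
  Latitude: split at 2 digits → 54° and 21.0229′; 54 + 21.0229/60 = 54.3503817
  N ⇒ keep positive
  Longitude: split at 3 digits → 072° and 8.961′; 72 + 8.961/60 = 72.1493500
  W ⇒ negate
Point 6:
  φ: degrees = first 2 digits = 78, minutes = 24.825; 78 + 24.825/60 = 78.4137500
  S → negative
  λ: degrees = first 3 digits = 179, minutes = 4.3611; 179 + 4.3611/60 = 179.0726850
  W → negative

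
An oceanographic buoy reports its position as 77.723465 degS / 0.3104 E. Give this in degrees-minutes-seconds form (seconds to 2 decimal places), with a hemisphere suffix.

77°43′24.47″ S, 0°18′37.44″ E

Lat: 0.723465° → 43.40790′; 0.40790 × 60 = 24.4740″
Lon: whole degrees 0; 18.62400′ → 18′ and 37.4400″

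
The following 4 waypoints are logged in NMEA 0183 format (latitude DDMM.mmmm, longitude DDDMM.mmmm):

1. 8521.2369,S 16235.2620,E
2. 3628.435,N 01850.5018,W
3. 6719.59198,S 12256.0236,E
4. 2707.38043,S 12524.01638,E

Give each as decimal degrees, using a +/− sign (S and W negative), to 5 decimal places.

1. -85.35395, 162.58770
2. 36.47392, -18.84170
3. -67.32653, 122.93373
4. -27.12301, 125.40027

Point 1:
  φ: split at 2 digits → 85° and 21.2369′; 85 + 21.2369/60 = 85.353948
  S ⇒ negate
  Longitude: degrees = first 3 digits = 162, minutes = 35.262; 162 + 35.262/60 = 162.587700
  E ⇒ keep positive
Point 2:
  φ: degrees = first 2 digits = 36, minutes = 28.435; 36 + 28.435/60 = 36.473917
  N ⇒ keep positive
  λ: degrees = first 3 digits = 18, minutes = 50.5018; 18 + 50.5018/60 = 18.841697
  hemisphere W, so the sign is −
Point 3:
  Lat: split at 2 digits → 67° and 19.59198′; 67 + 19.59198/60 = 67.326533
  S ⇒ negate
  Longitude: split at 3 digits → 122° and 56.0236′; 122 + 56.0236/60 = 122.933727
  E ⇒ keep positive
Point 4:
  Lat: split at 2 digits → 27° and 7.38043′; 27 + 7.38043/60 = 27.123007
  hemisphere S, so the sign is −
  Longitude: degrees = first 3 digits = 125, minutes = 24.01638; 125 + 24.01638/60 = 125.400273
  E → positive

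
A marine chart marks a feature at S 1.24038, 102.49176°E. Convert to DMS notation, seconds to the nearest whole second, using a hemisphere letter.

φ: whole degrees 1; 14.42280′ → 14′ and 25.37″
Lon: 0.491760 × 60 = 29.50560′ → 29′, remainder × 60 = 30.34″

1°14′25″ S, 102°29′30″ E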